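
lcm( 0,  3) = 0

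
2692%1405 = 1287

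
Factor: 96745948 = 2^2*13^1*19^1*181^1*541^1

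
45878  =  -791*( - 58)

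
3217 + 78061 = 81278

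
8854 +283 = 9137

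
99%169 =99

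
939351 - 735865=203486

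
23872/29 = 23872/29 = 823.17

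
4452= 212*21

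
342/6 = 57=57.00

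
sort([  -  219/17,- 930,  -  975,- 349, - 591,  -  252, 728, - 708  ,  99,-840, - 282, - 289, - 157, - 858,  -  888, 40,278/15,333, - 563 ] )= [ - 975, - 930,  -  888,  -  858,  -  840, - 708,  -  591, -563,-349, - 289 ,-282, - 252, - 157,  -  219/17 , 278/15,40, 99, 333, 728] 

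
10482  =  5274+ 5208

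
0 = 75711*0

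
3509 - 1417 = 2092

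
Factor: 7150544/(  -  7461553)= - 2^4*11^( - 1)*59^( - 1) * 11497^( - 1)*446909^1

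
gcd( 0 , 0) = 0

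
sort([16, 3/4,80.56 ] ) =[3/4, 16,80.56]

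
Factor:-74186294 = - 2^1*7^2* 13^1*58231^1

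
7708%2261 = 925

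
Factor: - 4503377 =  - 23^2*8513^1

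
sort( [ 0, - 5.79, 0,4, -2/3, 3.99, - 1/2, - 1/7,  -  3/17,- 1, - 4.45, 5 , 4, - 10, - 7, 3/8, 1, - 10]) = [-10, - 10, - 7, - 5.79, - 4.45, - 1, - 2/3, - 1/2,  -  3/17, - 1/7,0, 0, 3/8, 1, 3.99 , 4, 4,  5]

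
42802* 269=11513738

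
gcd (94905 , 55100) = 95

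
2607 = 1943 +664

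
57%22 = 13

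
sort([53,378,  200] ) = [53,200,378]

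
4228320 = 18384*230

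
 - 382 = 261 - 643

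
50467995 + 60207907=110675902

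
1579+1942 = 3521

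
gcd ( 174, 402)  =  6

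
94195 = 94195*1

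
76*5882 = 447032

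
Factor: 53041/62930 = 2^ ( -1 )*5^( - 1)*7^( - 1) * 59^1 = 59/70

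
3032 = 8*379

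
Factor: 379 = 379^1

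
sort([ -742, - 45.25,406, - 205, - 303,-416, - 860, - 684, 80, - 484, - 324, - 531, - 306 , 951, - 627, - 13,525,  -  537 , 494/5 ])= [ - 860, - 742, - 684, - 627, - 537, - 531,  -  484, - 416, - 324, -306,-303  ,  -  205 ,-45.25, - 13, 80, 494/5, 406, 525, 951 ] 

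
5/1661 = 5/1661= 0.00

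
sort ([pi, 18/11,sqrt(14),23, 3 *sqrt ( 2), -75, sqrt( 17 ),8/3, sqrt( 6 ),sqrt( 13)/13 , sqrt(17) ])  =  [ - 75,  sqrt( 13)/13, 18/11, sqrt( 6 ),  8/3, pi,sqrt(14), sqrt( 17), sqrt (17), 3*sqrt (2),  23] 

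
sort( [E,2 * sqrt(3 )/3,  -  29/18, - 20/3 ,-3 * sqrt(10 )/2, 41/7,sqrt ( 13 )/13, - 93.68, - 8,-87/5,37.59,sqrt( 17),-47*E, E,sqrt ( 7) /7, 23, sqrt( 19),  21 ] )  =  [ - 47*E, - 93.68, - 87/5, - 8, - 20/3, - 3 * sqrt (10)/2,-29/18, sqrt ( 13)/13, sqrt(7) /7, 2*sqrt( 3 ) /3,  E, E,sqrt( 17),sqrt( 19 ),41/7,21,23,37.59 ] 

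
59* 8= 472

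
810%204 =198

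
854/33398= 427/16699  =  0.03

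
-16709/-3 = 16709/3 = 5569.67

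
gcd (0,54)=54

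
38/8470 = 19/4235 = 0.00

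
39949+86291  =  126240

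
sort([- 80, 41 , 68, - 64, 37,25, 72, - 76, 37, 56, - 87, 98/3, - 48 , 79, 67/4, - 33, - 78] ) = [ -87,-80, - 78,-76,-64,-48,- 33,  67/4, 25,98/3,37, 37, 41, 56, 68,72, 79]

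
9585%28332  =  9585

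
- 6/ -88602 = 1/14767 = 0.00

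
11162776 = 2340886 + 8821890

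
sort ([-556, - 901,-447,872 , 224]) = [ - 901, - 556, - 447,  224,872]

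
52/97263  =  52/97263 = 0.00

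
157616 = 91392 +66224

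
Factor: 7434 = 2^1*3^2 * 7^1*59^1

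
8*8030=64240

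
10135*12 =121620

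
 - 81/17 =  - 81/17=   -  4.76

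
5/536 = 5/536 = 0.01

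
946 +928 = 1874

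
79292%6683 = 5779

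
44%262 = 44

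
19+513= 532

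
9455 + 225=9680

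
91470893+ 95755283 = 187226176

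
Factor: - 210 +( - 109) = - 319= -  11^1*29^1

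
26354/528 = 13177/264 = 49.91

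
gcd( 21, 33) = 3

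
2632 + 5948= 8580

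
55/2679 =55/2679= 0.02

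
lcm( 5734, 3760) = 229360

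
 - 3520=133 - 3653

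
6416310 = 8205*782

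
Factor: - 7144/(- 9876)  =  1786/2469 =2^1*3^ ( - 1) *19^1*47^1*823^( - 1 )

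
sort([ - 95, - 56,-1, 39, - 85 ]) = [ - 95, - 85, - 56 ,  -  1, 39]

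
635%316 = 3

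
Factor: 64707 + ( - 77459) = -2^4*797^1 = -12752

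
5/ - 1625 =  - 1 + 324/325 =- 0.00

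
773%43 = 42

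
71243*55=3918365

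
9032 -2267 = 6765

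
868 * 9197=7982996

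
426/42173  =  426/42173 = 0.01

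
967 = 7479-6512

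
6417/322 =279/14 = 19.93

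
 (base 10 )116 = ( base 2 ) 1110100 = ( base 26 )4c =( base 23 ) 51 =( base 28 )44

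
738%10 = 8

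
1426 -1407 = 19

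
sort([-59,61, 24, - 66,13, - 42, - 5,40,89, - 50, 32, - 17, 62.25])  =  [ - 66, - 59, - 50, - 42, - 17, - 5, 13,24 , 32, 40, 61, 62.25, 89]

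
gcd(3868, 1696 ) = 4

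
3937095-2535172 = 1401923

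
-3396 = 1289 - 4685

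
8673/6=1445 + 1/2=1445.50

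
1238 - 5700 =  - 4462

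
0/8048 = 0 = 0.00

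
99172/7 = 14167 + 3/7 = 14167.43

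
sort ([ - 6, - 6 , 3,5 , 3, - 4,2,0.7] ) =[-6, - 6,  -  4, 0.7,2,3, 3, 5]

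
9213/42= 219+ 5/14 = 219.36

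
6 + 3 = 9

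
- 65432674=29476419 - 94909093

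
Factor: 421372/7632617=2^2*7^1*101^1 *149^1 * 7632617^(-1)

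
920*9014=8292880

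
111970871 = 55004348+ 56966523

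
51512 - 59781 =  - 8269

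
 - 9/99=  - 1/11 = -0.09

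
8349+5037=13386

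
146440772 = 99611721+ 46829051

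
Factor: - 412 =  - 2^2 * 103^1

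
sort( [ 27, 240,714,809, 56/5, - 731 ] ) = [- 731, 56/5 , 27,240,  714, 809]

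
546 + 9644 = 10190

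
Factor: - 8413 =-47^1*179^1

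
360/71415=8/1587 = 0.01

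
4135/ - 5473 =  - 4135/5473 = - 0.76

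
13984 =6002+7982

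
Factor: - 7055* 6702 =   -  47282610 = - 2^1*3^1 *5^1 * 17^1* 83^1*1117^1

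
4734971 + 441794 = 5176765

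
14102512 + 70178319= 84280831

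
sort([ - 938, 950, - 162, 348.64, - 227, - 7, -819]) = [ -938, - 819, - 227, - 162, - 7,  348.64, 950]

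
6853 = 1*6853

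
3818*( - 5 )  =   - 19090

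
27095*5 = 135475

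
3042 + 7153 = 10195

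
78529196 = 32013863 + 46515333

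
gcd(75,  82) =1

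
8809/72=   122 + 25/72 = 122.35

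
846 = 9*94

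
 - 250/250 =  -1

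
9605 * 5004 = 48063420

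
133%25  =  8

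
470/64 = 7 + 11/32=   7.34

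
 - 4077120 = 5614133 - 9691253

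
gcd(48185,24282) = 1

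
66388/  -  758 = - 88 + 158/379  =  - 87.58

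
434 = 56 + 378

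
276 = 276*1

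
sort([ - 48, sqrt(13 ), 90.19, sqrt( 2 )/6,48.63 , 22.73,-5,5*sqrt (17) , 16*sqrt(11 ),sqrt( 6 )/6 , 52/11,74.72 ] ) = [ - 48, - 5 , sqrt(2 )/6 , sqrt( 6) /6, sqrt(13 ), 52/11, 5*sqrt(  17),  22.73,48.63, 16*sqrt(11 ), 74.72, 90.19] 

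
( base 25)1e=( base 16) 27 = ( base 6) 103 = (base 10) 39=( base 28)1B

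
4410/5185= 882/1037 = 0.85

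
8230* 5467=44993410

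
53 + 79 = 132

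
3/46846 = 3/46846 = 0.00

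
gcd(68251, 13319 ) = 1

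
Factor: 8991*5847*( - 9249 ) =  - 3^7 * 37^1 * 1949^1*3083^1 = - 486223416873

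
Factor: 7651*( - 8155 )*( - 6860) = 428022188300 = 2^2 * 5^2 *7^5 * 233^1 *1093^1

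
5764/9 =640+4/9= 640.44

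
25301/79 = 320  +  21/79 = 320.27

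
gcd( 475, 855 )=95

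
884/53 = 884/53 = 16.68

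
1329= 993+336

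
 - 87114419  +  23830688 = -63283731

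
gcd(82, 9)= 1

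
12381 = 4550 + 7831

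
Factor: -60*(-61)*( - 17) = - 62220 = -  2^2*3^1*5^1*17^1*61^1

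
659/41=659/41=16.07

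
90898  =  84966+5932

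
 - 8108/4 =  - 2027 = -  2027.00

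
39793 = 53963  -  14170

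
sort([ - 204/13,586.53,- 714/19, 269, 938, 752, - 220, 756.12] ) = [-220,-714/19,-204/13,269, 586.53, 752 , 756.12,938 ]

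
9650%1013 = 533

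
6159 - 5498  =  661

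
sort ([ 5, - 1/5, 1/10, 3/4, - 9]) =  [ - 9 , - 1/5,1/10, 3/4,5] 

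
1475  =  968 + 507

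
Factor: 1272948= 2^2*3^1*37^1*47^1*61^1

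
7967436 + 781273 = 8748709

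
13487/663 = 13487/663 = 20.34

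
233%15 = 8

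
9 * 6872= 61848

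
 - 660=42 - 702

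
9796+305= 10101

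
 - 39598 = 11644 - 51242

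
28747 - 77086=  - 48339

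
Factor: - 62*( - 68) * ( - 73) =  - 307768 = - 2^3* 17^1*31^1*73^1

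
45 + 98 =143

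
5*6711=33555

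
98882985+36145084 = 135028069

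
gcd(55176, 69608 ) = 88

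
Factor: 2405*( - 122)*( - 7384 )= 2^4*5^1*13^2*37^1*61^1*71^1 = 2166539440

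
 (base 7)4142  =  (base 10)1451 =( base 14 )759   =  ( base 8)2653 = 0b10110101011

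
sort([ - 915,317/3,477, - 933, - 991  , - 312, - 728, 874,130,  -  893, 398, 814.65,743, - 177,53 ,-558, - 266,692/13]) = [ - 991, - 933, - 915,- 893, - 728, - 558, - 312, - 266, - 177,53 , 692/13,317/3, 130,398,477, 743,814.65,874]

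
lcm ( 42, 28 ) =84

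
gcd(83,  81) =1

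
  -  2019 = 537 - 2556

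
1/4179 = 1/4179 = 0.00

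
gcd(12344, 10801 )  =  1543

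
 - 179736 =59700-239436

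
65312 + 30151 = 95463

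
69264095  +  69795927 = 139060022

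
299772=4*74943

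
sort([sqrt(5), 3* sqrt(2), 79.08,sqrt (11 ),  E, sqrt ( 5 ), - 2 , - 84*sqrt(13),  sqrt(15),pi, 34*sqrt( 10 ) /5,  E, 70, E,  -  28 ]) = [ - 84*sqrt( 13 ), - 28,-2, sqrt(5 ),  sqrt(5), E,  E,  E,pi, sqrt ( 11 ) , sqrt( 15 ), 3*sqrt(2),34*sqrt( 10)/5, 70, 79.08]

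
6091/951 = 6 + 385/951  =  6.40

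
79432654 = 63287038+16145616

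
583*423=246609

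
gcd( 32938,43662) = 766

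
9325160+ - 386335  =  8938825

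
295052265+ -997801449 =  - 702749184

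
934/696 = 1 + 119/348 = 1.34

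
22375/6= 22375/6= 3729.17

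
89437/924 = 89437/924=96.79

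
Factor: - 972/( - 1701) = 2^2*7^( - 1) = 4/7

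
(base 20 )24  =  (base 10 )44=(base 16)2c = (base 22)20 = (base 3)1122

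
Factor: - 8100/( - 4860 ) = 5/3  =  3^ ( - 1)*5^1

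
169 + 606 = 775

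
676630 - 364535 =312095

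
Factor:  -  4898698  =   - 2^1 * 7^1 * 349907^1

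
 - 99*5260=-520740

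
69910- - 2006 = 71916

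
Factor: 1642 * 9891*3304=53660336688 = 2^4 * 3^2*7^2*59^1 * 157^1*821^1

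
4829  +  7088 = 11917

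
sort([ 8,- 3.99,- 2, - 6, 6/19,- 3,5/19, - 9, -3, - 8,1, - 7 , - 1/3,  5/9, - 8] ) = [ - 9, - 8, - 8, - 7,-6, - 3.99,- 3  , - 3, - 2, - 1/3 , 5/19, 6/19 , 5/9, 1,8 ] 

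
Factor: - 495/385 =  - 3^2*7^( - 1 )= -9/7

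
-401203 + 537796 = 136593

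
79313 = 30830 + 48483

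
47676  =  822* 58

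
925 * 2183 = 2019275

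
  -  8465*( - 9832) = 83227880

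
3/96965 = 3/96965  =  0.00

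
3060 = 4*765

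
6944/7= 992 = 992.00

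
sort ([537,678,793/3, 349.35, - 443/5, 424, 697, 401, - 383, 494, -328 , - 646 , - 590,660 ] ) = [ - 646,-590, - 383, - 328, - 443/5,793/3,349.35, 401, 424, 494, 537, 660, 678, 697] 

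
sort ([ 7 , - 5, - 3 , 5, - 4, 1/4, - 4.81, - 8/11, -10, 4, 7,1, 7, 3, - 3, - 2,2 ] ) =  [- 10, - 5,-4.81,-4, - 3,-3, - 2, - 8/11,1/4,1, 2,3, 4, 5,7 , 7,7 ] 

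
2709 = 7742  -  5033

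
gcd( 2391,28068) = 3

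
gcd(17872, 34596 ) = 4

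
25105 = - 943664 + 968769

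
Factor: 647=647^1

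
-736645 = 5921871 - 6658516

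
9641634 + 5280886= 14922520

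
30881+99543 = 130424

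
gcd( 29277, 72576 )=9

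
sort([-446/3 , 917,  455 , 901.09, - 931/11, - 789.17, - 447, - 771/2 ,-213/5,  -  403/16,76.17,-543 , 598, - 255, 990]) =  [-789.17,  -  543, - 447, - 771/2, -255,  -  446/3,-931/11,-213/5, - 403/16,76.17, 455, 598, 901.09, 917, 990]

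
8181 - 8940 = - 759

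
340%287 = 53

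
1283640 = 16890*76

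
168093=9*18677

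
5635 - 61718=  - 56083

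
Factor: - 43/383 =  -43^1*383^( - 1 ) 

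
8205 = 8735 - 530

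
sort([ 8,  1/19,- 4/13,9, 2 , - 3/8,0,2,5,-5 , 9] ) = [ - 5 , - 3/8 , - 4/13, 0,1/19,2 , 2,5,8, 9, 9 ]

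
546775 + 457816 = 1004591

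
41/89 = 41/89   =  0.46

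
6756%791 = 428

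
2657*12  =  31884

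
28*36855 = 1031940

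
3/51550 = 3/51550=0.00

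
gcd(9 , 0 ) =9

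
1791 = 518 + 1273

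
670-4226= - 3556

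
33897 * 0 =0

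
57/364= 57/364 =0.16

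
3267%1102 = 1063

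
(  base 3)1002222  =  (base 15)38E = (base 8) 1451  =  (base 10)809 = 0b1100101001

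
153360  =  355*432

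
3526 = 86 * 41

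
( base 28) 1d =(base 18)25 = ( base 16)29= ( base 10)41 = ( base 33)18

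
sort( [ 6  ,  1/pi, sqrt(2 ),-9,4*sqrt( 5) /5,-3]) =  [ - 9,-3,1/pi,sqrt( 2 ), 4 * sqrt(5)/5,6 ] 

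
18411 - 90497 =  - 72086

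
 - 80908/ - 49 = 1651 + 9/49 = 1651.18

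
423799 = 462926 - 39127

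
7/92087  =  7/92087 = 0.00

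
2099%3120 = 2099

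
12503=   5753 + 6750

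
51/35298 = 17/11766=0.00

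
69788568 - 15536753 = 54251815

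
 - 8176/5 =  - 1636 + 4/5 = - 1635.20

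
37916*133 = 5042828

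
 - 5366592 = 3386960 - 8753552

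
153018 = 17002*9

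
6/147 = 2/49 = 0.04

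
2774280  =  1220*2274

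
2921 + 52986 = 55907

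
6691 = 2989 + 3702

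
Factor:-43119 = -3^3*1597^1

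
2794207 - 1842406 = 951801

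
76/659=76/659 =0.12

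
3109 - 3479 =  - 370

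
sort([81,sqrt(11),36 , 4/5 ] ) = [4/5,sqrt(11 ), 36,81 ] 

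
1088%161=122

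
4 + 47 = 51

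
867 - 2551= - 1684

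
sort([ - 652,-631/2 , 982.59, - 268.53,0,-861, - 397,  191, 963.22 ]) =[ - 861, - 652, - 397, - 631/2, - 268.53,  0 , 191 , 963.22,982.59]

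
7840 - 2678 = 5162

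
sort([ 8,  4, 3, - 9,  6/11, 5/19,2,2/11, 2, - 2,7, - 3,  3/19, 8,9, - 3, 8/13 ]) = [ - 9, - 3, - 3 ,-2, 3/19,2/11,5/19, 6/11, 8/13,2 , 2, 3,4,7,8,8,9] 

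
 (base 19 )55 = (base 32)34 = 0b1100100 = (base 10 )100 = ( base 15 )6a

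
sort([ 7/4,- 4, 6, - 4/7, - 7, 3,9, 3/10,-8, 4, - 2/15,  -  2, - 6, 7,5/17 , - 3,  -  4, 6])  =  [ - 8, - 7, - 6, - 4,-4, - 3,-2, - 4/7,  -  2/15, 5/17,3/10,  7/4, 3, 4, 6,  6,7, 9]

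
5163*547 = 2824161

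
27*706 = 19062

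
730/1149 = 730/1149 = 0.64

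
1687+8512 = 10199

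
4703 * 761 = 3578983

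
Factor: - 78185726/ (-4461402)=3^(-1 )* 11^(-1 )*23^( - 1)*167^1*2939^ (-1 )*234089^1= 39092863/2230701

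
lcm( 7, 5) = 35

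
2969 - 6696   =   - 3727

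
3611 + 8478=12089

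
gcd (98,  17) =1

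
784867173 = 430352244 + 354514929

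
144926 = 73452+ 71474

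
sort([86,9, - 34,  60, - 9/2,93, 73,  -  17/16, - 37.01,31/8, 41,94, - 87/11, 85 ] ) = [ - 37.01, - 34, - 87/11, - 9/2, - 17/16, 31/8, 9,41,60 , 73, 85,  86, 93, 94]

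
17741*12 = 212892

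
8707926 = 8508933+198993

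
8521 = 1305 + 7216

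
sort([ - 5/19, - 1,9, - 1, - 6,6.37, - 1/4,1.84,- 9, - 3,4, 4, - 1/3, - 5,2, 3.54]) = [ - 9,-6 , - 5, - 3, - 1, - 1, - 1/3, - 5/19,-1/4,1.84,2,  3.54, 4,  4, 6.37,9]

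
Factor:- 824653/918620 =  - 2^( - 2) * 5^( - 1)*17^1*23^( - 1 )* 179^1*271^1*1997^(-1)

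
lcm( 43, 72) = 3096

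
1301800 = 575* 2264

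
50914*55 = 2800270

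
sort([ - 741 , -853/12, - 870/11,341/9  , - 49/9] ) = [ - 741, - 870/11, - 853/12 ,- 49/9,341/9 ] 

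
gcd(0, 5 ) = 5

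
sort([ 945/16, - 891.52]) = [ - 891.52,945/16]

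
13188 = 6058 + 7130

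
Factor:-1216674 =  - 2^1*3^3*22531^1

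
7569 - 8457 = -888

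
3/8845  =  3/8845 = 0.00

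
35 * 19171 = 670985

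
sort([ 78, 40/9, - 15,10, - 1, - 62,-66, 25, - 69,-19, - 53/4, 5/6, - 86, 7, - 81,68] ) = [ - 86,  -  81, - 69, - 66, - 62, - 19,-15, - 53/4, - 1, 5/6,40/9,7, 10, 25,  68, 78 ]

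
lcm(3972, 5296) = 15888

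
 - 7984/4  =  -1996 = - 1996.00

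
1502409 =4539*331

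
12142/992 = 6071/496 = 12.24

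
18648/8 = 2331  =  2331.00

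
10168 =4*2542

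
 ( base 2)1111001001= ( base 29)14C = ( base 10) 969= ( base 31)108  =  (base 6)4253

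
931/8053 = 931/8053 = 0.12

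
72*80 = 5760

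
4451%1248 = 707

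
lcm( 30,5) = 30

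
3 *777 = 2331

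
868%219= 211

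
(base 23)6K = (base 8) 236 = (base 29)5d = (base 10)158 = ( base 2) 10011110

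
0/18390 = 0 = 0.00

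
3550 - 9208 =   -  5658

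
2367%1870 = 497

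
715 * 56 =40040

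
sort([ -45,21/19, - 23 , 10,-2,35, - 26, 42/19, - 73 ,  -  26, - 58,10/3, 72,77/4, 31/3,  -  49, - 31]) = [-73,-58, - 49,-45 ,-31, - 26,- 26,-23, - 2,21/19,42/19,10/3, 10, 31/3,77/4, 35,72 ]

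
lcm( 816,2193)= 35088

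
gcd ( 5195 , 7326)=1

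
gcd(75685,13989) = 1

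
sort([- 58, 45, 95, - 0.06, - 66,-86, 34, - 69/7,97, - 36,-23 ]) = [ - 86, - 66, - 58, - 36,- 23,- 69/7, - 0.06, 34,  45, 95, 97 ]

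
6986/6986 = 1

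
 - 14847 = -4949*3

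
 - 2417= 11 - 2428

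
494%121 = 10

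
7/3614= 7/3614 = 0.00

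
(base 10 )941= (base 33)SH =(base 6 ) 4205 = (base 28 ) 15h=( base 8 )1655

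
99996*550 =54997800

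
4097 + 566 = 4663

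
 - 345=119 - 464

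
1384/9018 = 692/4509 =0.15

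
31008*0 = 0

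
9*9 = 81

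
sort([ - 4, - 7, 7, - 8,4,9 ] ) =[ - 8  , - 7, - 4,4,7, 9]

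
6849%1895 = 1164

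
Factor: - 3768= -2^3 * 3^1*157^1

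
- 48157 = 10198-58355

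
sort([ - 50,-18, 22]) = [  -  50,-18, 22 ]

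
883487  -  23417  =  860070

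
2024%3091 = 2024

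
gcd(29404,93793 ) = 1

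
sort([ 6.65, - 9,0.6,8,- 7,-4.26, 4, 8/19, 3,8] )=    [ - 9,-7, - 4.26,8/19,0.6, 3, 4,6.65 , 8, 8] 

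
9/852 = 3/284 = 0.01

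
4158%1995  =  168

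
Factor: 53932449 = 3^1* 17^1*43^1 *24593^1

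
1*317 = 317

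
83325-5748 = 77577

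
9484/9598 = 4742/4799 = 0.99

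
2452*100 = 245200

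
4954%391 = 262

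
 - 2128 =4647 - 6775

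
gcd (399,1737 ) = 3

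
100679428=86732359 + 13947069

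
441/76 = 5 + 61/76=5.80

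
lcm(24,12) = 24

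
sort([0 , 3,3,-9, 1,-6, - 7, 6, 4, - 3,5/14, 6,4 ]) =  [-9, - 7, - 6,-3,0,5/14,1,3,3, 4 , 4,6,6 ] 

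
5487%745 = 272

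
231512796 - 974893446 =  - 743380650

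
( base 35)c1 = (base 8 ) 645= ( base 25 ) GL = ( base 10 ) 421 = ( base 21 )K1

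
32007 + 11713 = 43720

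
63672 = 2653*24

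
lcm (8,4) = 8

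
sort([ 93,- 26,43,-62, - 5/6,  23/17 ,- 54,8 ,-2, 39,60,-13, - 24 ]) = [ - 62, - 54,-26,-24 , - 13,- 2 , - 5/6, 23/17,8, 39,43, 60,93]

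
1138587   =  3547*321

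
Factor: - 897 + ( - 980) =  - 1877 = - 1877^1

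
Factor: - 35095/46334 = - 2^( - 1)*5^1*7019^1*23167^( - 1 )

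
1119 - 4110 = -2991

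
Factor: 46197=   3^3 * 29^1 *59^1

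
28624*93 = 2662032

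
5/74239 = 5/74239 =0.00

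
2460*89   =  218940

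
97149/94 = 1033  +  1/2 = 1033.50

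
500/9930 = 50/993 = 0.05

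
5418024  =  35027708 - 29609684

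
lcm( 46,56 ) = 1288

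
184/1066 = 92/533 = 0.17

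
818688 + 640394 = 1459082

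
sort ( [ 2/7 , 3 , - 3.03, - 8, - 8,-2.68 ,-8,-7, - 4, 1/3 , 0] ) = [ - 8, - 8, - 8,-7,  -  4, - 3.03,- 2.68, 0, 2/7,1/3,3 ] 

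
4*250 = 1000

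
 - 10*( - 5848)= 58480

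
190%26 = 8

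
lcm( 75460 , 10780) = 75460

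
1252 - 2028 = - 776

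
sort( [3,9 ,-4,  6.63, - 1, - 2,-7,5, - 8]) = [ - 8, - 7, - 4, - 2, - 1, 3,  5,6.63,9]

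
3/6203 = 3/6203 = 0.00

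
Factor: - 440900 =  - 2^2 * 5^2*4409^1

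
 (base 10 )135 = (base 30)4F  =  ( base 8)207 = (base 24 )5F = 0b10000111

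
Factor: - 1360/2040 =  - 2/3  =  - 2^1*3^( - 1 ) 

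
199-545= - 346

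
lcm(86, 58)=2494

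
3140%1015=95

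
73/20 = 3 + 13/20=3.65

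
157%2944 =157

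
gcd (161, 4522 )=7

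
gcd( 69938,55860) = 2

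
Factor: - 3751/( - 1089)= 3^(  -  2)*31^1 = 31/9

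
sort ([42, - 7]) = [-7 , 42]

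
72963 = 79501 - 6538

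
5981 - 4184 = 1797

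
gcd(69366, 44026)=2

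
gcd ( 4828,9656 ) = 4828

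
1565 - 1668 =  - 103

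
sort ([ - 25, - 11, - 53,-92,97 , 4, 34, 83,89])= [ - 92,-53, - 25, - 11,4,34,83,89 , 97]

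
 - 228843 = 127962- 356805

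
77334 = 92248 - 14914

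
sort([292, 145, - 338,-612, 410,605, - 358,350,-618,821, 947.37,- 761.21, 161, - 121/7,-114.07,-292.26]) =[ - 761.21, - 618,-612, - 358, - 338,  -  292.26, - 114.07,-121/7,145,161 , 292,350, 410,605,821,947.37 ]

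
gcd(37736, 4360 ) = 8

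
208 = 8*26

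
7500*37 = 277500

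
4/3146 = 2/1573=0.00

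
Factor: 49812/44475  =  28/25 = 2^2 * 5^( - 2)*7^1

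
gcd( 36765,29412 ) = 7353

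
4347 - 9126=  - 4779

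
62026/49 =62026/49   =  1265.84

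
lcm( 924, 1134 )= 24948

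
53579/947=53579/947= 56.58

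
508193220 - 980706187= - 472512967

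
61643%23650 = 14343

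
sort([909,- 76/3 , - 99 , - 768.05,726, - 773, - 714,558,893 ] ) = [  -  773,-768.05, - 714,- 99,-76/3 , 558, 726,893,909 ] 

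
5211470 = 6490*803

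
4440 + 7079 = 11519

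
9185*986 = 9056410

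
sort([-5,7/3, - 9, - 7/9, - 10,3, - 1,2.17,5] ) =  [-10, - 9, - 5, - 1, - 7/9,2.17,7/3, 3,5 ] 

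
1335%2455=1335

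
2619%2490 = 129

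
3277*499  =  1635223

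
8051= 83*97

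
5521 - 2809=2712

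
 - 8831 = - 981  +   - 7850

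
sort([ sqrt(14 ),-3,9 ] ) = [-3,sqrt( 14),9]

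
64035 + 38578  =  102613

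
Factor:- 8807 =-8807^1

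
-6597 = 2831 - 9428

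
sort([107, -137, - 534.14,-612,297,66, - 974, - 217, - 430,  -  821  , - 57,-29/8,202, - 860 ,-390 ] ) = [ - 974, - 860,  -  821,-612, -534.14 , - 430,  -  390 , - 217 , - 137,-57 , - 29/8, 66,107,202 , 297]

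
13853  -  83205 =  -69352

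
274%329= 274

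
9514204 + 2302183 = 11816387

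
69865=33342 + 36523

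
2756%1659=1097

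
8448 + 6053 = 14501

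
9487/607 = 9487/607 =15.63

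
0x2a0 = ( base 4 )22200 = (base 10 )672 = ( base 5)10142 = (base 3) 220220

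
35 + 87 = 122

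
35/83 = 35/83 = 0.42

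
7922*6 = 47532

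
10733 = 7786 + 2947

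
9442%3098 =148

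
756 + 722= 1478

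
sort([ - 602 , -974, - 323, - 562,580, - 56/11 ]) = [  -  974, - 602, - 562, - 323, - 56/11,580]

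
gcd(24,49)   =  1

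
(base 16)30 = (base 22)24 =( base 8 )60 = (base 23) 22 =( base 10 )48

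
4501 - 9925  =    -  5424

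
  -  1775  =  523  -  2298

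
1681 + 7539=9220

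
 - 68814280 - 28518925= -97333205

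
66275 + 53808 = 120083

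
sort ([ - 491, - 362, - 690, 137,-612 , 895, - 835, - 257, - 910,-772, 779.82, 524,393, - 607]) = [ - 910 , - 835,-772, - 690, - 612, - 607, - 491, - 362, - 257,137, 393,524, 779.82, 895 ]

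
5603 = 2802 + 2801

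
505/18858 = 505/18858 = 0.03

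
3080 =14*220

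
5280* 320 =1689600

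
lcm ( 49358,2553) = 148074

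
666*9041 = 6021306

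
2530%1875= 655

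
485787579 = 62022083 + 423765496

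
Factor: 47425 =5^2* 7^1*271^1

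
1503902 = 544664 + 959238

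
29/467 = 29/467 = 0.06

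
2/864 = 1/432  =  0.00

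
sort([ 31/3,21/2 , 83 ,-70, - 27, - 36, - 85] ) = [- 85,-70, - 36, - 27,31/3, 21/2, 83]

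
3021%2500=521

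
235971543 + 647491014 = 883462557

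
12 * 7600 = 91200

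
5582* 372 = 2076504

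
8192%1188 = 1064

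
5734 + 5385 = 11119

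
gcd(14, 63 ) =7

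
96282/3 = 32094 =32094.00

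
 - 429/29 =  - 15  +  6/29 = - 14.79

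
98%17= 13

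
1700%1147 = 553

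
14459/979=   14459/979 = 14.77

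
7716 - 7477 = 239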